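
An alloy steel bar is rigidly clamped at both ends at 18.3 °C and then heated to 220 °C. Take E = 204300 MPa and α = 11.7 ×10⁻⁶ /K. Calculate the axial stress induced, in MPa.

482 MPa

E = 204300 MPa = 204.3 GPa.
ΔT = 201.7 K. Constrained thermal stress σ = E·α·ΔT = 204.3×10³ MPa × 11.7×10⁻⁶ × 201.7 = 482 MPa (compressive).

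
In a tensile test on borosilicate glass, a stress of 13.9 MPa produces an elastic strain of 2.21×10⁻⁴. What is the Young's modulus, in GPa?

62.9 GPa

E = σ/ε = 13.9 MPa / 2.21×10⁻⁴ = 62900 MPa = 62.9 GPa.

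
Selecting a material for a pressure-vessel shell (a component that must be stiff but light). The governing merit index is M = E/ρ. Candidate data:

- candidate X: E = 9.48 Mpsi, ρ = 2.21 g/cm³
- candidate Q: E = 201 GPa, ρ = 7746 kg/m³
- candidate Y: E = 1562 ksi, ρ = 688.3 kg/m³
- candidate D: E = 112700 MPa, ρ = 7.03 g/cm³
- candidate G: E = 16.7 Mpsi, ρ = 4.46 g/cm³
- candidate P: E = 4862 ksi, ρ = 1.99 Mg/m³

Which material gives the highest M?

candidate X

After converting to SI:
  candidate X: E = 65.36 GPa, ρ = 2210 kg/m³
  candidate Q: E = 201.0 GPa, ρ = 7746 kg/m³
  candidate Y: E = 10.77 GPa, ρ = 688.3 kg/m³
  candidate D: E = 112.7 GPa, ρ = 7030 kg/m³
  candidate G: E = 115.1 GPa, ρ = 4460 kg/m³
  candidate P: E = 33.52 GPa, ρ = 1990 kg/m³
  candidate X: M = 29.6 MN·m/kg
  candidate Q: M = 25.9 MN·m/kg
  candidate G: M = 25.8 MN·m/kg
  candidate P: M = 16.8 MN·m/kg
  candidate D: M = 16.0 MN·m/kg
  candidate Y: M = 15.6 MN·m/kg
Candidate X ranks first.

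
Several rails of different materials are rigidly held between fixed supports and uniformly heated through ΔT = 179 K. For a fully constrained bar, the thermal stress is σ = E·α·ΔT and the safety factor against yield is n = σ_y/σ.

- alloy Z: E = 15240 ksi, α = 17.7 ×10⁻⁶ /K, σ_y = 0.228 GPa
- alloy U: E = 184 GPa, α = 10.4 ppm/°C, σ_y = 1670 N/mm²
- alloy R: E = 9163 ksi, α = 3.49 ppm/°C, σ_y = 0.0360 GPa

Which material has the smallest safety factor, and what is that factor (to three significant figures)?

With everything in SI (GPa, ×10⁻⁶/K, MPa):
  alloy Z: E = 105.1, α = 17.7, σ_y = 228.0 → σ = 333 MPa, n = 0.685
  alloy U: E = 184.0, α = 10.4, σ_y = 1670 → σ = 343 MPa, n = 4.88
  alloy R: E = 63.18, α = 3.49, σ_y = 36.00 → σ = 39.5 MPa, n = 0.912
Smallest n: alloy Z with n = 0.685.

alloy Z, n = 0.685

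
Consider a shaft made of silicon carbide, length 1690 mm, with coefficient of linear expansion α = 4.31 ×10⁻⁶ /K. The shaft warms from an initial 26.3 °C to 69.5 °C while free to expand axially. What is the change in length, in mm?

ΔT = 69.5 − 26.3 = 43.20 K.
ΔL = α·L₀·ΔT = 4.31×10⁻⁶ × 1690 mm × 43.20 K = 0.315 mm.

0.315 mm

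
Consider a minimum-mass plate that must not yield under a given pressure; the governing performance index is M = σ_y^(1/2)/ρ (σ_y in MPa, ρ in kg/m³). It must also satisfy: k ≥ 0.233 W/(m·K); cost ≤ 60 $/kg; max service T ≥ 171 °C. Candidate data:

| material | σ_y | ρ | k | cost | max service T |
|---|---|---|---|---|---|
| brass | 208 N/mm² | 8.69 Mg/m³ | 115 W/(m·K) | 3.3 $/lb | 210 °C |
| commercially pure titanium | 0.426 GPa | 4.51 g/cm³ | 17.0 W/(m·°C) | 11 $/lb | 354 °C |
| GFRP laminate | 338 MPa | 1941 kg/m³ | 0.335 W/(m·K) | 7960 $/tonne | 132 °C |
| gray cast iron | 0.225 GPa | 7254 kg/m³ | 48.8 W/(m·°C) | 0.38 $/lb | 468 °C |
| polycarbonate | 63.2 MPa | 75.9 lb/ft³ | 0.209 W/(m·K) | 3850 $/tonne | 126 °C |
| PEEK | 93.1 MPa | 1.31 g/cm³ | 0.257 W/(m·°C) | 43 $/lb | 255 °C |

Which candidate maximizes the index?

commercially pure titanium

Screen on constraints: k ≥ 0.233 W/(m·K); cost ≤ 60 $/kg; max service T ≥ 171 °C. Survivors: brass, commercially pure titanium, gray cast iron.
In SI units:
  brass: σ_y = 208.0 MPa, ρ = 8690 kg/m³
  commercially pure titanium: σ_y = 426.0 MPa, ρ = 4510 kg/m³
  gray cast iron: σ_y = 225.0 MPa, ρ = 7254 kg/m³
  commercially pure titanium: M = 4.58×10⁻³
  gray cast iron: M = 2.07×10⁻³
  brass: M = 1.66×10⁻³
Commercially pure titanium has the largest M.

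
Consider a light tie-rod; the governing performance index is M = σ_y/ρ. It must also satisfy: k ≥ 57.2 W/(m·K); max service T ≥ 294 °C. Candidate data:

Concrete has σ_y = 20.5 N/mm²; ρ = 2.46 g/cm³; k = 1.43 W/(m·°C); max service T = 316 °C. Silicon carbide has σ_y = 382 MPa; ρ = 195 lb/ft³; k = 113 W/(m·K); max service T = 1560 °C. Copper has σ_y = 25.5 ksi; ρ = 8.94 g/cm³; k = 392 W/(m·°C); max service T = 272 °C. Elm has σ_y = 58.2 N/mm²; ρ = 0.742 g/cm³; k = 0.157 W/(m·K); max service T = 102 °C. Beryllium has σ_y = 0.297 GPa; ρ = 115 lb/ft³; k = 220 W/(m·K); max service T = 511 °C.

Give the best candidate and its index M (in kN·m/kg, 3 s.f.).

beryllium, M = 161 kN·m/kg

Screen on constraints: k ≥ 57.2 W/(m·K); max service T ≥ 294 °C. Survivors: silicon carbide, beryllium.
Putting every candidate on a common basis:
  silicon carbide: σ_y = 382.0 MPa, ρ = 3124 kg/m³
  beryllium: σ_y = 297.0 MPa, ρ = 1842 kg/m³
  beryllium: M = 161 kN·m/kg
  silicon carbide: M = 122 kN·m/kg
Highest index: beryllium.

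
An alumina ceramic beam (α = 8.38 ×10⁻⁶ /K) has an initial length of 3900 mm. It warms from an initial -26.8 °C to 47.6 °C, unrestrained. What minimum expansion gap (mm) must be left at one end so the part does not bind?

ΔT = 47.6 − (-26.8) = 74.40 K.
ΔL = α·L₀·ΔT = 8.38×10⁻⁶ × 3900 mm × 74.40 K = 2.43 mm.

2.43 mm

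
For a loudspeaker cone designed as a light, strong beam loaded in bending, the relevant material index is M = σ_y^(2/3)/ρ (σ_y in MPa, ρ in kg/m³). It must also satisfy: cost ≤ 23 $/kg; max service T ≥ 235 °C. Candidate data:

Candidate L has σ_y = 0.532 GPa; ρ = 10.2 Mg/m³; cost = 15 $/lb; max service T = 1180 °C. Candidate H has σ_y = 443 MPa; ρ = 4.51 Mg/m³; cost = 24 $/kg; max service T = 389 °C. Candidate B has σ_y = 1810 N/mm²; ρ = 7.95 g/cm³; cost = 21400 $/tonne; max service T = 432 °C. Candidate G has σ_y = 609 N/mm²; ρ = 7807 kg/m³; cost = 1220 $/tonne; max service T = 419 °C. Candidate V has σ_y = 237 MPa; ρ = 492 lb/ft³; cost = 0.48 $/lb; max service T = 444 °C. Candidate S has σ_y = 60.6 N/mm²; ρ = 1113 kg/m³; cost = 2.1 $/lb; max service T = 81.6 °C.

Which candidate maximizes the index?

candidate B

Screen on constraints: cost ≤ 23 $/kg; max service T ≥ 235 °C. Survivors: candidate B, candidate G, candidate V.
After converting to SI:
  candidate B: σ_y = 1810 MPa, ρ = 7950 kg/m³
  candidate G: σ_y = 609.0 MPa, ρ = 7807 kg/m³
  candidate V: σ_y = 237.0 MPa, ρ = 7881 kg/m³
  candidate B: M = 18.7×10⁻³
  candidate G: M = 9.20×10⁻³
  candidate V: M = 4.86×10⁻³
Highest index: candidate B.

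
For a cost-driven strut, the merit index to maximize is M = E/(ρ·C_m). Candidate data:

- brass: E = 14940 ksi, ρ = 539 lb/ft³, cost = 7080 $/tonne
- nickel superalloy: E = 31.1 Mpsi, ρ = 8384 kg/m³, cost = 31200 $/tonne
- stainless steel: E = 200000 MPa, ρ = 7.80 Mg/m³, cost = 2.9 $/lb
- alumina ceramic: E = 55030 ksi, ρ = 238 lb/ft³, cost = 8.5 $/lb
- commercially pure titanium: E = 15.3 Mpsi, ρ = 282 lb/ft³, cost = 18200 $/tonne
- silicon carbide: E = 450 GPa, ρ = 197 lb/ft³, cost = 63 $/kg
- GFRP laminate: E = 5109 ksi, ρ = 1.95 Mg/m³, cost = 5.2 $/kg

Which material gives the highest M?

alumina ceramic

Putting every candidate on a common basis:
  brass: E = 103.0 GPa, ρ = 8634 kg/m³, cost = 7.080 $/kg
  nickel superalloy: E = 214.4 GPa, ρ = 8384 kg/m³, cost = 31.20 $/kg
  stainless steel: E = 200.0 GPa, ρ = 7800 kg/m³, cost = 6.393 $/kg
  alumina ceramic: E = 379.4 GPa, ρ = 3812 kg/m³, cost = 18.74 $/kg
  commercially pure titanium: E = 105.5 GPa, ρ = 4517 kg/m³, cost = 18.20 $/kg
  silicon carbide: E = 450.0 GPa, ρ = 3156 kg/m³, cost = 63.00 $/kg
  GFRP laminate: E = 35.23 GPa, ρ = 1950 kg/m³, cost = 5.200 $/kg
  alumina ceramic: M = 5.31 MN·m per $
  stainless steel: M = 4.01 MN·m per $
  GFRP laminate: M = 3.47 MN·m per $
  silicon carbide: M = 2.26 MN·m per $
  brass: M = 1.69 MN·m per $
  commercially pure titanium: M = 1.28 MN·m per $
  nickel superalloy: M = 0.820 MN·m per $
The maximum is for alumina ceramic.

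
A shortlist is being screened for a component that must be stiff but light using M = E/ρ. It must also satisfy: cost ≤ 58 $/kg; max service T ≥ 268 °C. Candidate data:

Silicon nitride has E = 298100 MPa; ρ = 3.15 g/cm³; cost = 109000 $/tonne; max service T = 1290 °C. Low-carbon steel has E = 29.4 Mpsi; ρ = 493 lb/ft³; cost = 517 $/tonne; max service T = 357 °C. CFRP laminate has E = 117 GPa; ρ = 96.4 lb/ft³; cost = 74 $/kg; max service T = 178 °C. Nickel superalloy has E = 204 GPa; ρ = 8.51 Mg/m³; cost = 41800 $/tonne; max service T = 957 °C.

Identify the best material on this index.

Screen on constraints: cost ≤ 58 $/kg; max service T ≥ 268 °C. Survivors: low-carbon steel, nickel superalloy.
Convert each candidate to consistent units, then evaluate M:
  low-carbon steel: E = 202.7 GPa, ρ = 7897 kg/m³
  nickel superalloy: E = 204.0 GPa, ρ = 8510 kg/m³
  low-carbon steel: M = 25.7 MN·m/kg
  nickel superalloy: M = 24.0 MN·m/kg
Low-carbon steel has the largest M.

low-carbon steel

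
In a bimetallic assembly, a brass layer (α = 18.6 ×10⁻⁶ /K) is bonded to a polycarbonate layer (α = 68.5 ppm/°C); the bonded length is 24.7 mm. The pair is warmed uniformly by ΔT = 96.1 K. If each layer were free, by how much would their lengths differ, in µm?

Δα = |18.6 − 68.5|×10⁻⁶/K = 49.9×10⁻⁶/K.
ΔL_mismatch = Δα·L·ΔT = 49.9×10⁻⁶ × 24.7 mm × 96.1 K = 118 µm.

118 µm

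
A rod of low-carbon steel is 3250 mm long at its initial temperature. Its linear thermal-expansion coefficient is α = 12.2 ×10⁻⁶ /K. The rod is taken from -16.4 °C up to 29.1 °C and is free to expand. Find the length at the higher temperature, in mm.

ΔT = 29.1 − (-16.4) = 45.50 K.
ΔL = α·L₀·ΔT = 12.2×10⁻⁶ × 3250 mm × 45.50 K = 1.80 mm.
L = L₀ + ΔL = 3250 + 1.80 = 3251.8 mm.

3251.8 mm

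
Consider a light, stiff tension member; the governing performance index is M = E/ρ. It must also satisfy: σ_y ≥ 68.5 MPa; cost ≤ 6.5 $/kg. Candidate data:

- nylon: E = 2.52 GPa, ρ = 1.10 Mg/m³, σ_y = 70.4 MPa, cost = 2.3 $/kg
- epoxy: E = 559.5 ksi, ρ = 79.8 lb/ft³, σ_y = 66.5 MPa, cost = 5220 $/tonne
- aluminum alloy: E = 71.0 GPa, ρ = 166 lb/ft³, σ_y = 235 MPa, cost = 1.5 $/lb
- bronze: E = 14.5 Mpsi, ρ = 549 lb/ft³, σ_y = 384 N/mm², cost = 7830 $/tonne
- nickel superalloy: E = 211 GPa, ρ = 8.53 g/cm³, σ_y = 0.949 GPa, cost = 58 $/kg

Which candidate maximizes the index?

Screen on constraints: σ_y ≥ 68.5 MPa; cost ≤ 6.5 $/kg. Survivors: nylon, aluminum alloy.
In SI units:
  nylon: E = 2.520 GPa, ρ = 1100 kg/m³
  aluminum alloy: E = 71.00 GPa, ρ = 2659 kg/m³
  aluminum alloy: M = 26.7 MN·m/kg
  nylon: M = 2.29 MN·m/kg
Aluminum alloy has the largest M.

aluminum alloy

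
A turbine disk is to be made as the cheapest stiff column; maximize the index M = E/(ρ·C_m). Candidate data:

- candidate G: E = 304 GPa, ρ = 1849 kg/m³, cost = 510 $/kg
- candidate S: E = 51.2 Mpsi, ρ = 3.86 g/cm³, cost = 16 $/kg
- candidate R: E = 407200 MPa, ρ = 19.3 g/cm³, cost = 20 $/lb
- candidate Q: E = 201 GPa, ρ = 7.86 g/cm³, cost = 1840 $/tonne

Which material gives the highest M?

candidate Q

Normalizing units and computing the index:
  candidate G: E = 304.0 GPa, ρ = 1849 kg/m³, cost = 510.0 $/kg
  candidate S: E = 353.0 GPa, ρ = 3860 kg/m³, cost = 16.00 $/kg
  candidate R: E = 407.2 GPa, ρ = 19300 kg/m³, cost = 44.09 $/kg
  candidate Q: E = 201.0 GPa, ρ = 7860 kg/m³, cost = 1.840 $/kg
  candidate Q: M = 13.9 MN·m per $
  candidate S: M = 5.72 MN·m per $
  candidate R: M = 0.479 MN·m per $
  candidate G: M = 0.322 MN·m per $
Highest index: candidate Q.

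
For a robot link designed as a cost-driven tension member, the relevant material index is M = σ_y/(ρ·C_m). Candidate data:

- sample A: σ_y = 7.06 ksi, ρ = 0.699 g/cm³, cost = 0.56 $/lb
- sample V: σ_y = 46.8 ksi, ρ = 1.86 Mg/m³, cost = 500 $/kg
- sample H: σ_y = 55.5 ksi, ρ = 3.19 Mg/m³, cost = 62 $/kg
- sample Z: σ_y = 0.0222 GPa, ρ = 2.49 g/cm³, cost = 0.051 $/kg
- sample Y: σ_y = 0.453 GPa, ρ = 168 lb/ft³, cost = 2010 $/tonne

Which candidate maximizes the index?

sample Z

Normalizing units and computing the index:
  sample A: σ_y = 48.68 MPa, ρ = 699.0 kg/m³, cost = 1.235 $/kg
  sample V: σ_y = 322.7 MPa, ρ = 1860 kg/m³, cost = 500.0 $/kg
  sample H: σ_y = 382.7 MPa, ρ = 3190 kg/m³, cost = 62.00 $/kg
  sample Z: σ_y = 22.20 MPa, ρ = 2490 kg/m³, cost = 0.05100 $/kg
  sample Y: σ_y = 453.0 MPa, ρ = 2691 kg/m³, cost = 2.010 $/kg
  sample Z: M = 175 kN·m per $
  sample Y: M = 83.7 kN·m per $
  sample A: M = 56.4 kN·m per $
  sample H: M = 1.93 kN·m per $
  sample V: M = 0.347 kN·m per $
The maximum is for sample Z.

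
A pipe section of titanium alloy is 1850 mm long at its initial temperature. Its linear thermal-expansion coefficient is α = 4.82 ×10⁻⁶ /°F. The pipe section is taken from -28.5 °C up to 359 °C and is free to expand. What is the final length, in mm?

1856.2 mm

Convert α: 4.82×10⁻⁶/°F × (9/5) = 8.68×10⁻⁶/K.
ΔT = 359 − (-28.5) = 387.5 K.
ΔL = α·L₀·ΔT = 8.68×10⁻⁶ × 1850 mm × 387.5 K = 6.22 mm.
L = L₀ + ΔL = 1850 + 6.22 = 1856.2 mm.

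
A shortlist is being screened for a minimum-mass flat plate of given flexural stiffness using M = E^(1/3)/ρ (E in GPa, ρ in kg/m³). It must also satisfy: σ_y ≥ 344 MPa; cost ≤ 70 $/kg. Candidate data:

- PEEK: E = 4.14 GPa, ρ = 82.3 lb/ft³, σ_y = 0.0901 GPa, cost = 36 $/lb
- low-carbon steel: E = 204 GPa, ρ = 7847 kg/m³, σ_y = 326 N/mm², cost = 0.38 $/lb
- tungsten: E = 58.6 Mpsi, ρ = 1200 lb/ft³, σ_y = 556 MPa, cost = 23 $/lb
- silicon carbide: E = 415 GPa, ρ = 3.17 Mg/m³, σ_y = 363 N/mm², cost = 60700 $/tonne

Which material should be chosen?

Screen on constraints: σ_y ≥ 344 MPa; cost ≤ 70 $/kg. Survivors: tungsten, silicon carbide.
Putting every candidate on a common basis:
  tungsten: E = 404.0 GPa, ρ = 19220 kg/m³
  silicon carbide: E = 415.0 GPa, ρ = 3170 kg/m³
  silicon carbide: M = 2.35×10⁻³
  tungsten: M = 0.385×10⁻³
The maximum is for silicon carbide.

silicon carbide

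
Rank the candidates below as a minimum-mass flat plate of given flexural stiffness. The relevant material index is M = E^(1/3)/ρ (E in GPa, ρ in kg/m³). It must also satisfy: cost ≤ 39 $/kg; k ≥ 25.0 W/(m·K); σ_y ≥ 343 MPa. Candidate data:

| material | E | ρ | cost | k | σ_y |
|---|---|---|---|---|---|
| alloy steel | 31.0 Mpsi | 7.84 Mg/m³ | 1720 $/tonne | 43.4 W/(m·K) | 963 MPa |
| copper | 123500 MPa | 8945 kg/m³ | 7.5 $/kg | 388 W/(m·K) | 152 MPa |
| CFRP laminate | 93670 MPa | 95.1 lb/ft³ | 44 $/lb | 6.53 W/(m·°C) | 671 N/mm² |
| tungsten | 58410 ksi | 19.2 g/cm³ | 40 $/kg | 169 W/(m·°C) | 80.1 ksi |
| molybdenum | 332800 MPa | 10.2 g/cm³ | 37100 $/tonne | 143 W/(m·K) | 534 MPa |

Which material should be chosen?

Screen on constraints: cost ≤ 39 $/kg; k ≥ 25.0 W/(m·K); σ_y ≥ 343 MPa. Survivors: alloy steel, molybdenum.
Convert each candidate to consistent units, then evaluate M:
  alloy steel: E = 213.7 GPa, ρ = 7840 kg/m³
  molybdenum: E = 332.8 GPa, ρ = 10200 kg/m³
  alloy steel: M = 0.763×10⁻³
  molybdenum: M = 0.679×10⁻³
Highest index: alloy steel.

alloy steel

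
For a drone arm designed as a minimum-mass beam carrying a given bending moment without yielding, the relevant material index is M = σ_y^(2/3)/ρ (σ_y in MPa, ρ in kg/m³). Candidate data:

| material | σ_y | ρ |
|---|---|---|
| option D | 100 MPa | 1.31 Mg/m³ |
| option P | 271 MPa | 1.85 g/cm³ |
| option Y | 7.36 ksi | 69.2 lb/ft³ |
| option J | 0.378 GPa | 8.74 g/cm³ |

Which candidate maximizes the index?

In SI units:
  option D: σ_y = 100.0 MPa, ρ = 1310 kg/m³
  option P: σ_y = 271.0 MPa, ρ = 1850 kg/m³
  option Y: σ_y = 50.75 MPa, ρ = 1108 kg/m³
  option J: σ_y = 378.0 MPa, ρ = 8740 kg/m³
  option P: M = 22.6×10⁻³
  option D: M = 16.4×10⁻³
  option Y: M = 12.4×10⁻³
  option J: M = 5.98×10⁻³
The maximum is for option P.

option P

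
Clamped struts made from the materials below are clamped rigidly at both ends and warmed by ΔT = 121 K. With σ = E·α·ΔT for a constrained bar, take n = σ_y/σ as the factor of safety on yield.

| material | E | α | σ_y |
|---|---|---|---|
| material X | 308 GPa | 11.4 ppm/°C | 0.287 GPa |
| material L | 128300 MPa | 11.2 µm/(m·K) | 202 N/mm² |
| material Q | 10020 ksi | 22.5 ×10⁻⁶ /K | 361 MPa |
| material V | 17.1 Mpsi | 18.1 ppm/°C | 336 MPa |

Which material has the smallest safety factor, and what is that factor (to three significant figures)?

material X, n = 0.676

In consistent units (E in GPa, α in ×10⁻⁶/K, σ_y in MPa):
  material X: E = 308.0, α = 11.4, σ_y = 287.0 → σ = 425 MPa, n = 0.676
  material L: E = 128.3, α = 11.2, σ_y = 202.0 → σ = 174 MPa, n = 1.16
  material Q: E = 69.09, α = 22.5, σ_y = 361.0 → σ = 188 MPa, n = 1.92
  material V: E = 117.9, α = 18.1, σ_y = 336.0 → σ = 258 MPa, n = 1.30
Material X has the lowest safety factor, n = 0.676.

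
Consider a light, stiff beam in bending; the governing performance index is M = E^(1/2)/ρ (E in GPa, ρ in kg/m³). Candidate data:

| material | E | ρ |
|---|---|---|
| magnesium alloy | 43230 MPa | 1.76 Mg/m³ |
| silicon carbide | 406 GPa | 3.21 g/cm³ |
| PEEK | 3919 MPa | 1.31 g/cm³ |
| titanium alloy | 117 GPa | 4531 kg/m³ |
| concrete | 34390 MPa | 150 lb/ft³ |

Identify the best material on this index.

After converting to SI:
  magnesium alloy: E = 43.23 GPa, ρ = 1760 kg/m³
  silicon carbide: E = 406.0 GPa, ρ = 3210 kg/m³
  PEEK: E = 3.919 GPa, ρ = 1310 kg/m³
  titanium alloy: E = 117.0 GPa, ρ = 4531 kg/m³
  concrete: E = 34.39 GPa, ρ = 2403 kg/m³
  silicon carbide: M = 6.28×10⁻³
  magnesium alloy: M = 3.74×10⁻³
  concrete: M = 2.44×10⁻³
  titanium alloy: M = 2.39×10⁻³
  PEEK: M = 1.51×10⁻³
The maximum is for silicon carbide.

silicon carbide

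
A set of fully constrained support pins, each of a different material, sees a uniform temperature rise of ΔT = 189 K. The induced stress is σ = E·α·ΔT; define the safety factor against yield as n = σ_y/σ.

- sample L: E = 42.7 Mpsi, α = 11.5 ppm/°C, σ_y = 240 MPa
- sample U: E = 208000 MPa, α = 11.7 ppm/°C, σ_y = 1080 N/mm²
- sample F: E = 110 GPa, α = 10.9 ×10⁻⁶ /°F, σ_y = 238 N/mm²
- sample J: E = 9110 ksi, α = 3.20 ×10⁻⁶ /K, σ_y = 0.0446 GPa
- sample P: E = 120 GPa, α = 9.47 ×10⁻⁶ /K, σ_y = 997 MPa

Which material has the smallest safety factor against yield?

Converting E to GPa, α to ×10⁻⁶/K, σ_y to MPa, then σ and n for each:
  sample L: E = 294.4, α = 11.5, σ_y = 240.0 → σ = 640 MPa, n = 0.375
  sample U: E = 208.0, α = 11.7, σ_y = 1080 → σ = 460 MPa, n = 2.35
  sample F: E = 110.0, α = 19.6, σ_y = 238.0 → σ = 408 MPa, n = 0.583
  sample J: E = 62.81, α = 3.20, σ_y = 44.60 → σ = 38.0 MPa, n = 1.17
  sample P: E = 120.0, α = 9.47, σ_y = 997.0 → σ = 215 MPa, n = 4.64
Sample L has the lowest safety factor, n = 0.375.

sample L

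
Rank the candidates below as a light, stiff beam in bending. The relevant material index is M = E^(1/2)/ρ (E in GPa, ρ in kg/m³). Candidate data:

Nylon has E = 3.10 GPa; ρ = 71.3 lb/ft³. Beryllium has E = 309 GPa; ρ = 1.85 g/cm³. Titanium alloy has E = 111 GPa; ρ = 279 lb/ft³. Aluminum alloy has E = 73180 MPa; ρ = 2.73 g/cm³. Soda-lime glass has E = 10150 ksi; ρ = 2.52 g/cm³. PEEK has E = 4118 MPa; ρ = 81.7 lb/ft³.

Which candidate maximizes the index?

beryllium

After converting to SI:
  nylon: E = 3.100 GPa, ρ = 1142 kg/m³
  beryllium: E = 309.0 GPa, ρ = 1850 kg/m³
  titanium alloy: E = 111.0 GPa, ρ = 4469 kg/m³
  aluminum alloy: E = 73.18 GPa, ρ = 2730 kg/m³
  soda-lime glass: E = 69.98 GPa, ρ = 2520 kg/m³
  PEEK: E = 4.118 GPa, ρ = 1309 kg/m³
  beryllium: M = 9.50×10⁻³
  soda-lime glass: M = 3.32×10⁻³
  aluminum alloy: M = 3.13×10⁻³
  titanium alloy: M = 2.36×10⁻³
  PEEK: M = 1.55×10⁻³
  nylon: M = 1.54×10⁻³
Beryllium has the largest M.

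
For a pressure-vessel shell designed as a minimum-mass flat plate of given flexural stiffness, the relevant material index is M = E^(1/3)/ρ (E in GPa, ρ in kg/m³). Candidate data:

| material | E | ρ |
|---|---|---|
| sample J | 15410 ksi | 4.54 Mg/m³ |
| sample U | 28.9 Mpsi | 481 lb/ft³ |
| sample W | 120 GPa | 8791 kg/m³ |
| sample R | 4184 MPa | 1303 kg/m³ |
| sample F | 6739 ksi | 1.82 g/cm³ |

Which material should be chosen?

After converting to SI:
  sample J: E = 106.2 GPa, ρ = 4540 kg/m³
  sample U: E = 199.3 GPa, ρ = 7705 kg/m³
  sample W: E = 120.0 GPa, ρ = 8791 kg/m³
  sample R: E = 4.184 GPa, ρ = 1303 kg/m³
  sample F: E = 46.46 GPa, ρ = 1820 kg/m³
  sample F: M = 1.98×10⁻³
  sample R: M = 1.24×10⁻³
  sample J: M = 1.04×10⁻³
  sample U: M = 0.758×10⁻³
  sample W: M = 0.561×10⁻³
Sample F ranks first.

sample F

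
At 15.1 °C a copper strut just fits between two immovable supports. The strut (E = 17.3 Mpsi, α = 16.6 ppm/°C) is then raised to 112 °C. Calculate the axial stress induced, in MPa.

E = 17.3 Mpsi = 119.3 GPa.
ΔT = 96.90 K. Constrained thermal stress σ = E·α·ΔT = 119.3×10³ MPa × 16.6×10⁻⁶ × 96.90 = 192 MPa (compressive).

192 MPa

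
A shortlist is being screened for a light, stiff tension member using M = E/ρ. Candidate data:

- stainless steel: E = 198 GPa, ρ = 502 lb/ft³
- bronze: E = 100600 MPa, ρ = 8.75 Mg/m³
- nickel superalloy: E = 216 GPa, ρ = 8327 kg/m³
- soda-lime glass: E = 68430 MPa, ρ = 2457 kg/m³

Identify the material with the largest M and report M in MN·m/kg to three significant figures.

Putting every candidate on a common basis:
  stainless steel: E = 198.0 GPa, ρ = 8041 kg/m³
  bronze: E = 100.6 GPa, ρ = 8750 kg/m³
  nickel superalloy: E = 216.0 GPa, ρ = 8327 kg/m³
  soda-lime glass: E = 68.43 GPa, ρ = 2457 kg/m³
  soda-lime glass: M = 27.9 MN·m/kg
  nickel superalloy: M = 25.9 MN·m/kg
  stainless steel: M = 24.6 MN·m/kg
  bronze: M = 11.5 MN·m/kg
The maximum is for soda-lime glass.

soda-lime glass, M = 27.9 MN·m/kg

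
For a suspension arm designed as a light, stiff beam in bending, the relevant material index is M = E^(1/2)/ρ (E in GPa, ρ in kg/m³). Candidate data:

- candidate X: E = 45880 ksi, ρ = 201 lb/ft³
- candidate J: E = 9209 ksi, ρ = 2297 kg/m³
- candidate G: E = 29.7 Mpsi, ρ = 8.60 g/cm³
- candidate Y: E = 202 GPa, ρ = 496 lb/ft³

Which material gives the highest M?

candidate X

Convert each candidate to consistent units, then evaluate M:
  candidate X: E = 316.3 GPa, ρ = 3220 kg/m³
  candidate J: E = 63.49 GPa, ρ = 2297 kg/m³
  candidate G: E = 204.8 GPa, ρ = 8600 kg/m³
  candidate Y: E = 202.0 GPa, ρ = 7945 kg/m³
  candidate X: M = 5.52×10⁻³
  candidate J: M = 3.47×10⁻³
  candidate Y: M = 1.79×10⁻³
  candidate G: M = 1.66×10⁻³
Highest index: candidate X.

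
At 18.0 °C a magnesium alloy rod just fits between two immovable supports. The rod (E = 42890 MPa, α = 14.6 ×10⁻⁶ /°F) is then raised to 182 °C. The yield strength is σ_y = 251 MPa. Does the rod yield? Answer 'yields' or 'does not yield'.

does not yield

E = 42890 MPa = 42.89 GPa.
α = 14.6×10⁻⁶/°F × 9/5 = 26.3×10⁻⁶/K.
ΔT = 164.0 K. Constrained thermal stress σ = E·α·ΔT = 42.89×10³ MPa × 26.3×10⁻⁶ × 164.0 = 185 MPa (compressive).
Compare to σ_y = 251 MPa: σ < σ_y, so it does not yield.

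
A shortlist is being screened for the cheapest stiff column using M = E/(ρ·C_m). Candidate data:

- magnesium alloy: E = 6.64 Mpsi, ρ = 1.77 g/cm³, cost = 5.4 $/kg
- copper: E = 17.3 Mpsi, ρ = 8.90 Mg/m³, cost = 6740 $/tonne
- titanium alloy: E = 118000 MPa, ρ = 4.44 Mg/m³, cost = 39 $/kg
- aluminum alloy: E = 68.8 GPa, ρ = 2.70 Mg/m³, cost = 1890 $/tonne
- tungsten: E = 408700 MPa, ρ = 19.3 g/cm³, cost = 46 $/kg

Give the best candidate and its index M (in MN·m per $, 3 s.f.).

Putting every candidate on a common basis:
  magnesium alloy: E = 45.78 GPa, ρ = 1770 kg/m³, cost = 5.400 $/kg
  copper: E = 119.3 GPa, ρ = 8900 kg/m³, cost = 6.740 $/kg
  titanium alloy: E = 118.0 GPa, ρ = 4440 kg/m³, cost = 39.00 $/kg
  aluminum alloy: E = 68.80 GPa, ρ = 2700 kg/m³, cost = 1.890 $/kg
  tungsten: E = 408.7 GPa, ρ = 19300 kg/m³, cost = 46.00 $/kg
  aluminum alloy: M = 13.5 MN·m per $
  magnesium alloy: M = 4.79 MN·m per $
  copper: M = 1.99 MN·m per $
  titanium alloy: M = 0.681 MN·m per $
  tungsten: M = 0.460 MN·m per $
The maximum is for aluminum alloy.

aluminum alloy, M = 13.5 MN·m per $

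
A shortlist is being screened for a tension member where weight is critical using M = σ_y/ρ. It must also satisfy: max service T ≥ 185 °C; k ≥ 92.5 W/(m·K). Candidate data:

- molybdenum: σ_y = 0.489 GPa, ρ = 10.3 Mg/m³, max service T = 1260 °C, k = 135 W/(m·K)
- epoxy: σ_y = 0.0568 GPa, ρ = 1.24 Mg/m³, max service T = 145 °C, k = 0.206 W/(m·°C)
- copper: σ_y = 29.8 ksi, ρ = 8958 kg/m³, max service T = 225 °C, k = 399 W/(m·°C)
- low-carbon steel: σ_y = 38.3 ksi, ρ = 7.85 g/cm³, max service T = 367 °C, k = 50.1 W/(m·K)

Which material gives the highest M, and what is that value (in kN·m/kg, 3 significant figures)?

Screen on constraints: max service T ≥ 185 °C; k ≥ 92.5 W/(m·K). Survivors: molybdenum, copper.
After converting to SI:
  molybdenum: σ_y = 489.0 MPa, ρ = 10300 kg/m³
  copper: σ_y = 205.5 MPa, ρ = 8958 kg/m³
  molybdenum: M = 47.5 kN·m/kg
  copper: M = 22.9 kN·m/kg
Molybdenum has the largest M.

molybdenum, M = 47.5 kN·m/kg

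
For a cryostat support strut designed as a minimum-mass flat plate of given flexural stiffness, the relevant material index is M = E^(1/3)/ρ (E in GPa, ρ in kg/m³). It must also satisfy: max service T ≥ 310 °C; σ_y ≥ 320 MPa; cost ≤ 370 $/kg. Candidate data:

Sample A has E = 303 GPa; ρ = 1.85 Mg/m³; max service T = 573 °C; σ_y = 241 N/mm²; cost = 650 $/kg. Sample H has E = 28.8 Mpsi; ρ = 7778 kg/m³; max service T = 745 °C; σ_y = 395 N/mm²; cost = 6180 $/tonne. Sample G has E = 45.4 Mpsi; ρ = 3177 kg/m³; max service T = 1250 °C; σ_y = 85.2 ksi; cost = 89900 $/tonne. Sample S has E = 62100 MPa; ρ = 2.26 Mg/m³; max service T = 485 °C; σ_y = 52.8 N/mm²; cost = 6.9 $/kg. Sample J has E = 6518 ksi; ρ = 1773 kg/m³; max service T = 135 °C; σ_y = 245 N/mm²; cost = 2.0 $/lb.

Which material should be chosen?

sample G

Screen on constraints: max service T ≥ 310 °C; σ_y ≥ 320 MPa; cost ≤ 370 $/kg. Survivors: sample H, sample G.
Convert each candidate to consistent units, then evaluate M:
  sample H: E = 198.6 GPa, ρ = 7778 kg/m³
  sample G: E = 313.0 GPa, ρ = 3177 kg/m³
  sample G: M = 2.14×10⁻³
  sample H: M = 0.750×10⁻³
The maximum is for sample G.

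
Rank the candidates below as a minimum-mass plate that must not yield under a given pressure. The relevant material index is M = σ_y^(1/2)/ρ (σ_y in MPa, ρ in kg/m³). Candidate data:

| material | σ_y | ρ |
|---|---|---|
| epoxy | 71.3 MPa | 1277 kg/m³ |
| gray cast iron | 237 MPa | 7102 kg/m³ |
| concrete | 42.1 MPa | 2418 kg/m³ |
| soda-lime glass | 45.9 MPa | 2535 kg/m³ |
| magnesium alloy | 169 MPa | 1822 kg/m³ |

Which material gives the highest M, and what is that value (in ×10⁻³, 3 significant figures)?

Evaluate M for each candidate:
  magnesium alloy: M = 7.14×10⁻³
  epoxy: M = 6.61×10⁻³
  concrete: M = 2.68×10⁻³
  soda-lime glass: M = 2.67×10⁻³
  gray cast iron: M = 2.17×10⁻³
The maximum is for magnesium alloy.

magnesium alloy, M = 7.14×10⁻³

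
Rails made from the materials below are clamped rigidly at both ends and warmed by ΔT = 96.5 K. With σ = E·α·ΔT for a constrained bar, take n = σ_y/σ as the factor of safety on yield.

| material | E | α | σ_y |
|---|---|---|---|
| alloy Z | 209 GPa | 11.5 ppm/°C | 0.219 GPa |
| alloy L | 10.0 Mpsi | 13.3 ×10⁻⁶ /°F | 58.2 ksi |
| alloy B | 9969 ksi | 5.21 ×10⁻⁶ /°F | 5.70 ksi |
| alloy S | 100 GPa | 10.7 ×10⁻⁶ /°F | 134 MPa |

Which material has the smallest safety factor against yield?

With everything in SI (GPa, ×10⁻⁶/K, MPa):
  alloy Z: E = 209.0, α = 11.5, σ_y = 219.0 → σ = 232 MPa, n = 0.944
  alloy L: E = 68.95, α = 23.9, σ_y = 401.3 → σ = 159 MPa, n = 2.52
  alloy B: E = 68.73, α = 9.38, σ_y = 39.30 → σ = 62.2 MPa, n = 0.632
  alloy S: E = 100.0, α = 19.3, σ_y = 134.0 → σ = 186 MPa, n = 0.721
Smallest n: alloy B with n = 0.632.

alloy B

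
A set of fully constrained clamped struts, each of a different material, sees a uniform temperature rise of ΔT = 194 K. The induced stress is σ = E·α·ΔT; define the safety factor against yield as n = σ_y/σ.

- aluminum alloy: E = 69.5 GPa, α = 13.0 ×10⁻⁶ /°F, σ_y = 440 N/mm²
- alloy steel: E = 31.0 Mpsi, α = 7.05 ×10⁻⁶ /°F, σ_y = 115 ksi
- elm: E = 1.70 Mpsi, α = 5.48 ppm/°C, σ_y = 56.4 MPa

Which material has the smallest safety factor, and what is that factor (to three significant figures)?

Converting E to GPa, α to ×10⁻⁶/K, σ_y to MPa, then σ and n for each:
  aluminum alloy: E = 69.50, α = 23.4, σ_y = 440.0 → σ = 316 MPa, n = 1.39
  alloy steel: E = 213.7, α = 12.7, σ_y = 792.9 → σ = 526 MPa, n = 1.51
  elm: E = 11.72, α = 5.48, σ_y = 56.40 → σ = 12.5 MPa, n = 4.53
Aluminum alloy has the lowest safety factor, n = 1.39.

aluminum alloy, n = 1.39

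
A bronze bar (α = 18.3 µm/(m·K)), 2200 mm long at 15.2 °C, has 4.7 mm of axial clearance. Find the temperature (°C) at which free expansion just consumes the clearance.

132 °C

α·L₀·ΔT = 4.7 mm ⇒ ΔT = 4.7 / (18.3×10⁻⁶ × 2200.0) = 116.7 K.
T = 15.2 + 116.7 = 131.9 °C.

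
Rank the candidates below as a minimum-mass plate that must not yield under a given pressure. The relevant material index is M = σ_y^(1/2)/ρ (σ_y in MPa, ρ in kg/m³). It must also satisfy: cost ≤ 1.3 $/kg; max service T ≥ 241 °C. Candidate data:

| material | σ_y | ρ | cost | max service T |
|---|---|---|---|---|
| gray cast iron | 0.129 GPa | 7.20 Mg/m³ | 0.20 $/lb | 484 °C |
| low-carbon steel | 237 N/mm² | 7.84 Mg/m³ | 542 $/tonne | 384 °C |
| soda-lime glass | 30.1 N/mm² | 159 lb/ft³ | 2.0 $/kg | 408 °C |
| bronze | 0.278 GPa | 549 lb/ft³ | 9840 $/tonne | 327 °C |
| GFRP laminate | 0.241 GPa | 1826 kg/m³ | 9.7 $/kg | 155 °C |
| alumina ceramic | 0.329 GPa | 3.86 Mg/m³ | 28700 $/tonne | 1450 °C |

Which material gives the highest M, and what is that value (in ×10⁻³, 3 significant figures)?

Screen on constraints: cost ≤ 1.3 $/kg; max service T ≥ 241 °C. Survivors: gray cast iron, low-carbon steel.
Convert each candidate to consistent units, then evaluate M:
  gray cast iron: σ_y = 129.0 MPa, ρ = 7200 kg/m³
  low-carbon steel: σ_y = 237.0 MPa, ρ = 7840 kg/m³
  low-carbon steel: M = 1.96×10⁻³
  gray cast iron: M = 1.58×10⁻³
Low-carbon steel ranks first.

low-carbon steel, M = 1.96×10⁻³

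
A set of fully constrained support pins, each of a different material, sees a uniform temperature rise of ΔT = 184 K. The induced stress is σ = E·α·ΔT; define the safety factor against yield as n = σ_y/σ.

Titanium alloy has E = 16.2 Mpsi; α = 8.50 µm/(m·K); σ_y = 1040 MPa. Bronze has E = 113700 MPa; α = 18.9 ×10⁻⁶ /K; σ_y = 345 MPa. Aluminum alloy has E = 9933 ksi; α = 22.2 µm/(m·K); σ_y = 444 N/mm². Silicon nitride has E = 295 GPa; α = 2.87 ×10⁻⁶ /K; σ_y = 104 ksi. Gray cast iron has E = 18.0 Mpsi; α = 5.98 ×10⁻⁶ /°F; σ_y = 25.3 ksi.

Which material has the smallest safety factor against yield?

gray cast iron

With everything in SI (GPa, ×10⁻⁶/K, MPa):
  titanium alloy: E = 111.7, α = 8.50, σ_y = 1040 → σ = 175 MPa, n = 5.95
  bronze: E = 113.7, α = 18.9, σ_y = 345.0 → σ = 395 MPa, n = 0.873
  aluminum alloy: E = 68.49, α = 22.2, σ_y = 444.0 → σ = 280 MPa, n = 1.59
  silicon nitride: E = 295.0, α = 2.87, σ_y = 717.1 → σ = 156 MPa, n = 4.60
  gray cast iron: E = 124.1, α = 10.8, σ_y = 174.4 → σ = 246 MPa, n = 0.710
Gray cast iron has the lowest safety factor, n = 0.710.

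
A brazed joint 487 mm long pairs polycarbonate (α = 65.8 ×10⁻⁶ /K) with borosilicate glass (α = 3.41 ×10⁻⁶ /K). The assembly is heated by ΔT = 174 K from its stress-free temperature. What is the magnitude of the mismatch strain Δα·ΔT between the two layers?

Δα = |65.8 − 3.41|×10⁻⁶/K = 62.4×10⁻⁶/K.
Mismatch strain = Δα·ΔT = 62.4×10⁻⁶ × 174.0 = 0.0109.

0.0109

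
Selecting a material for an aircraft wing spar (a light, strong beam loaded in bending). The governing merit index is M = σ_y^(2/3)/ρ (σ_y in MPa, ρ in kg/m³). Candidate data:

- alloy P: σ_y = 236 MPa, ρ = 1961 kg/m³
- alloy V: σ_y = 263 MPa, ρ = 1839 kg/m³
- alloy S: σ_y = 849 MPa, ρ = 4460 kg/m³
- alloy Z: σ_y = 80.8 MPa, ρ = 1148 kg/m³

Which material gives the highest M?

Per-candidate index values:
  alloy V: M = 22.3×10⁻³
  alloy S: M = 20.1×10⁻³
  alloy P: M = 19.5×10⁻³
  alloy Z: M = 16.3×10⁻³
Alloy V ranks first.

alloy V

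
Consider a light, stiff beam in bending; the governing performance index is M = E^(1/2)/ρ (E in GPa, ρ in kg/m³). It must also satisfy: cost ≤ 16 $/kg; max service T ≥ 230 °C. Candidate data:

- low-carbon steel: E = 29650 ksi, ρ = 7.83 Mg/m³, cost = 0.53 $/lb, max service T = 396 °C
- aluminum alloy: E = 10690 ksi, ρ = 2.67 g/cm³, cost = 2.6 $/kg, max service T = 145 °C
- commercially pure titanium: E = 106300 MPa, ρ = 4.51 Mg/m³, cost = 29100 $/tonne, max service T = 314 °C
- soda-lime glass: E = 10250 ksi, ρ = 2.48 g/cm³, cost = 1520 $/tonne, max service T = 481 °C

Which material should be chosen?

Screen on constraints: cost ≤ 16 $/kg; max service T ≥ 230 °C. Survivors: low-carbon steel, soda-lime glass.
Convert each candidate to consistent units, then evaluate M:
  low-carbon steel: E = 204.4 GPa, ρ = 7830 kg/m³
  soda-lime glass: E = 70.67 GPa, ρ = 2480 kg/m³
  soda-lime glass: M = 3.39×10⁻³
  low-carbon steel: M = 1.83×10⁻³
The maximum is for soda-lime glass.

soda-lime glass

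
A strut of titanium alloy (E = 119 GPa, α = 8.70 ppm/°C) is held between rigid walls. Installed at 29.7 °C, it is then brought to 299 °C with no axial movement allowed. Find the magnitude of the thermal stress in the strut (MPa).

279 MPa

ΔT = 269.3 K. Constrained thermal stress σ = E·α·ΔT = 119.0×10³ MPa × 8.70×10⁻⁶ × 269.3 = 279 MPa (compressive).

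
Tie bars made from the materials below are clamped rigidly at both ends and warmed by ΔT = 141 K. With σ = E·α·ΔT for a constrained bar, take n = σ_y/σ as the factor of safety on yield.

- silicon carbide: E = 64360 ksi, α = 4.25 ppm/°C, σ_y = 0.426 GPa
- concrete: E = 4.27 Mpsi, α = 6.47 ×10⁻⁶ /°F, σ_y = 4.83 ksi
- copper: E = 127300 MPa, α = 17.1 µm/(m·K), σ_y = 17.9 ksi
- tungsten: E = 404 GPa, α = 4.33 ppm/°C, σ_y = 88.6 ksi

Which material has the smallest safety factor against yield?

Converting E to GPa, α to ×10⁻⁶/K, σ_y to MPa, then σ and n for each:
  silicon carbide: E = 443.7, α = 4.25, σ_y = 426.0 → σ = 266 MPa, n = 1.60
  concrete: E = 29.44, α = 11.6, σ_y = 33.30 → σ = 48.3 MPa, n = 0.689
  copper: E = 127.3, α = 17.1, σ_y = 123.4 → σ = 307 MPa, n = 0.402
  tungsten: E = 404.0, α = 4.33, σ_y = 610.9 → σ = 247 MPa, n = 2.48
Copper has the lowest safety factor, n = 0.402.

copper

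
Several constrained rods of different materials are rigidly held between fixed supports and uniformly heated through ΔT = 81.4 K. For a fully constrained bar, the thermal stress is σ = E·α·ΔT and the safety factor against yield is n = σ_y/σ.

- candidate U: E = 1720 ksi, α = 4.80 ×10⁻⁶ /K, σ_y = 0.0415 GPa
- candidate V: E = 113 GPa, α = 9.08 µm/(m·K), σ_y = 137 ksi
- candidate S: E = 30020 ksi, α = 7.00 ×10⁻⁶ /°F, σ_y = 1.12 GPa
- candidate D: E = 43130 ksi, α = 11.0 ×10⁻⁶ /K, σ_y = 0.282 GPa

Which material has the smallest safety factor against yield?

candidate D

Per material, after unit conversion:
  candidate U: E = 11.86, α = 4.80, σ_y = 41.50 → σ = 4.63 MPa, n = 8.96
  candidate V: E = 113.0, α = 9.08, σ_y = 944.6 → σ = 83.5 MPa, n = 11.3
  candidate S: E = 207.0, α = 12.6, σ_y = 1120 → σ = 212 MPa, n = 5.28
  candidate D: E = 297.4, α = 11.0, σ_y = 282.0 → σ = 266 MPa, n = 1.06
The minimum is candidate D at n = 1.06.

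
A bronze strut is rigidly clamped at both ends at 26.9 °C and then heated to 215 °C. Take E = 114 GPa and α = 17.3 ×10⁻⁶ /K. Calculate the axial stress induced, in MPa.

371 MPa

ΔT = 188.1 K. Constrained thermal stress σ = E·α·ΔT = 114.0×10³ MPa × 17.3×10⁻⁶ × 188.1 = 371 MPa (compressive).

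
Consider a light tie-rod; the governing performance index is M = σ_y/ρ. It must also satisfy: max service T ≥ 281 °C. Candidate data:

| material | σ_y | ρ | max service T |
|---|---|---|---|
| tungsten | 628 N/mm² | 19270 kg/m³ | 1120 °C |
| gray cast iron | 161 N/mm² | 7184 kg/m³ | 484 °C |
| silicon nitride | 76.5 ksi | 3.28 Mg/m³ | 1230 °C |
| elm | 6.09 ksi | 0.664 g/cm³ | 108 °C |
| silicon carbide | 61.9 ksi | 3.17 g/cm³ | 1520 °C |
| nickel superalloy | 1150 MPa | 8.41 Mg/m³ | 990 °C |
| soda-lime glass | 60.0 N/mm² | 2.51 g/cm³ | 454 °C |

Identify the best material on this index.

silicon nitride

Screen on constraints: max service T ≥ 281 °C. Survivors: tungsten, gray cast iron, silicon nitride, silicon carbide, nickel superalloy, soda-lime glass.
Normalizing units and computing the index:
  tungsten: σ_y = 628.0 MPa, ρ = 19270 kg/m³
  gray cast iron: σ_y = 161.0 MPa, ρ = 7184 kg/m³
  silicon nitride: σ_y = 527.4 MPa, ρ = 3280 kg/m³
  silicon carbide: σ_y = 426.8 MPa, ρ = 3170 kg/m³
  nickel superalloy: σ_y = 1150 MPa, ρ = 8410 kg/m³
  soda-lime glass: σ_y = 60.00 MPa, ρ = 2510 kg/m³
  silicon nitride: M = 161 kN·m/kg
  nickel superalloy: M = 137 kN·m/kg
  silicon carbide: M = 135 kN·m/kg
  tungsten: M = 32.6 kN·m/kg
  soda-lime glass: M = 23.9 kN·m/kg
  gray cast iron: M = 22.4 kN·m/kg
Highest index: silicon nitride.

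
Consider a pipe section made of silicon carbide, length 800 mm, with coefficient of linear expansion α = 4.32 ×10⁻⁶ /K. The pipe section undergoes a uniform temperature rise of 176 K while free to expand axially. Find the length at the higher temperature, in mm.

ΔL = α·L₀·ΔT = 4.32×10⁻⁶ × 800 mm × 176.0 K = 0.608 mm.
L = L₀ + ΔL = 800 + 0.608 = 800.61 mm.

800.61 mm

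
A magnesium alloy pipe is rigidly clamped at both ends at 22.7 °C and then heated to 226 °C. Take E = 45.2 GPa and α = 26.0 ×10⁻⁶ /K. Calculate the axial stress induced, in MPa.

239 MPa

ΔT = 203.3 K. Constrained thermal stress σ = E·α·ΔT = 45.20×10³ MPa × 26.0×10⁻⁶ × 203.3 = 239 MPa (compressive).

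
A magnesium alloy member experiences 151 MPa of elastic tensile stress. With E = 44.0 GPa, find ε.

ε = σ/E = 151 / 44000 = 3.43×10⁻³.

3.43×10⁻³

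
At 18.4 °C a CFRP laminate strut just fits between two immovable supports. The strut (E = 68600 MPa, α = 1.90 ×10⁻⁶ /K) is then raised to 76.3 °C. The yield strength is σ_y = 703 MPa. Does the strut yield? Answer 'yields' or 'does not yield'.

E = 68600 MPa = 68.60 GPa.
ΔT = 57.90 K. Constrained thermal stress σ = E·α·ΔT = 68.60×10³ MPa × 1.90×10⁻⁶ × 57.90 = 7.55 MPa (compressive).
Compare to σ_y = 703 MPa: σ < σ_y, so it does not yield.

does not yield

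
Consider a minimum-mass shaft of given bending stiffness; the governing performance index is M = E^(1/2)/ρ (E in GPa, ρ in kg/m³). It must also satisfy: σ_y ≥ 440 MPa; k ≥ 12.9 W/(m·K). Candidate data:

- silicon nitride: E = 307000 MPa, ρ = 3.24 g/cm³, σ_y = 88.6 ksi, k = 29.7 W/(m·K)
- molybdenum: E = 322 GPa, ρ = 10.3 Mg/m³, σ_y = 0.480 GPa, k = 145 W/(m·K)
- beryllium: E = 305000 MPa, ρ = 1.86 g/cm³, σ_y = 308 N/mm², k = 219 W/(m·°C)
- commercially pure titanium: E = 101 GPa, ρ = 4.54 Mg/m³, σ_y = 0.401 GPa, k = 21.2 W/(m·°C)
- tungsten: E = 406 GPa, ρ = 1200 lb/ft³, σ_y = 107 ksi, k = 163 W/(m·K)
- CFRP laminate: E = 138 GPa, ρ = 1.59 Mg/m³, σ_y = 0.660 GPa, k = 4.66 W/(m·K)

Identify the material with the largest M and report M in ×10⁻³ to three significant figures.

silicon nitride, M = 5.41×10⁻³

Screen on constraints: σ_y ≥ 440 MPa; k ≥ 12.9 W/(m·K). Survivors: silicon nitride, molybdenum, tungsten.
Convert each candidate to consistent units, then evaluate M:
  silicon nitride: E = 307.0 GPa, ρ = 3240 kg/m³
  molybdenum: E = 322.0 GPa, ρ = 10300 kg/m³
  tungsten: E = 406.0 GPa, ρ = 19220 kg/m³
  silicon nitride: M = 5.41×10⁻³
  molybdenum: M = 1.74×10⁻³
  tungsten: M = 1.05×10⁻³
Silicon nitride has the largest M.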